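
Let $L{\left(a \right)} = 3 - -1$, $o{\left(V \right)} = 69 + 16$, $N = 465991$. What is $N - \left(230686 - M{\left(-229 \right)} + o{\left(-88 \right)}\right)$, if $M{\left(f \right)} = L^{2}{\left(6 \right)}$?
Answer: $235236$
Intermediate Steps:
$o{\left(V \right)} = 85$
$L{\left(a \right)} = 4$ ($L{\left(a \right)} = 3 + 1 = 4$)
$M{\left(f \right)} = 16$ ($M{\left(f \right)} = 4^{2} = 16$)
$N - \left(230686 - M{\left(-229 \right)} + o{\left(-88 \right)}\right) = 465991 + \left(\left(16 - 85\right) - 230686\right) = 465991 - 230755 = 235236$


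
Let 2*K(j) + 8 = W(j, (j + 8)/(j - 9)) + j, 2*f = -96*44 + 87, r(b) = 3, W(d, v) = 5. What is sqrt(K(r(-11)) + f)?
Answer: I*sqrt(8274)/2 ≈ 45.481*I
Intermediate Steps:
f = -4137/2 (f = (-96*44 + 87)/2 = (-4224 + 87)/2 = (1/2)*(-4137) = -4137/2 ≈ -2068.5)
K(j) = -3/2 + j/2 (K(j) = -4 + (5 + j)/2 = -4 + (5/2 + j/2) = -3/2 + j/2)
sqrt(K(r(-11)) + f) = sqrt((-3/2 + (1/2)*3) - 4137/2) = sqrt((-3/2 + 3/2) - 4137/2) = sqrt(0 - 4137/2) = sqrt(-4137/2) = I*sqrt(8274)/2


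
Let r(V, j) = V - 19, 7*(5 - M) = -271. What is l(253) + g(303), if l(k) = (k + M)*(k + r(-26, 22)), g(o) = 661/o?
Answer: 130905475/2121 ≈ 61719.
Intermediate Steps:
M = 306/7 (M = 5 - 1/7*(-271) = 5 + 271/7 = 306/7 ≈ 43.714)
r(V, j) = -19 + V
l(k) = (-45 + k)*(306/7 + k) (l(k) = (k + 306/7)*(k + (-19 - 26)) = (306/7 + k)*(k - 45) = (306/7 + k)*(-45 + k) = (-45 + k)*(306/7 + k))
l(253) + g(303) = (-13770/7 + 253**2 - 9/7*253) + 661/303 = (-13770/7 + 64009 - 2277/7) + 661*(1/303) = 432016/7 + 661/303 = 130905475/2121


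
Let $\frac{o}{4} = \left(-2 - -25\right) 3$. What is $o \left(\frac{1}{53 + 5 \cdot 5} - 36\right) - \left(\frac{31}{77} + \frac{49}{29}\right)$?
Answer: $- \frac{288390162}{29029} \approx -9934.5$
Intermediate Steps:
$o = 276$ ($o = 4 \left(-2 - -25\right) 3 = 4 \left(-2 + 25\right) 3 = 4 \cdot 23 \cdot 3 = 4 \cdot 69 = 276$)
$o \left(\frac{1}{53 + 5 \cdot 5} - 36\right) - \left(\frac{31}{77} + \frac{49}{29}\right) = 276 \left(\frac{1}{53 + 5 \cdot 5} - 36\right) - \left(\frac{31}{77} + \frac{49}{29}\right) = 276 \left(\frac{1}{53 + 25} - 36\right) - \frac{4672}{2233} = 276 \left(\frac{1}{78} - 36\right) - \frac{4672}{2233} = 276 \left(- \frac{2807}{78}\right) - \frac{4672}{2233} = - \frac{129122}{13} - \frac{4672}{2233} = - \frac{288390162}{29029}$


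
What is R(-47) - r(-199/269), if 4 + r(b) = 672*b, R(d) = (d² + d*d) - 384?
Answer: 1219950/269 ≈ 4535.1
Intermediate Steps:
R(d) = -384 + 2*d² (R(d) = (d² + d²) - 384 = 2*d² - 384 = -384 + 2*d²)
r(b) = -4 + 672*b
R(-47) - r(-199/269) = (-384 + 2*(-47)²) - (-4 + 672*(-199/269)) = (-384 + 2*2209) - (-4 + 672*(-199*1/269)) = (-384 + 4418) - (-4 + 672*(-199/269)) = 4034 - (-4 - 133728/269) = 4034 - 1*(-134804/269) = 4034 + 134804/269 = 1219950/269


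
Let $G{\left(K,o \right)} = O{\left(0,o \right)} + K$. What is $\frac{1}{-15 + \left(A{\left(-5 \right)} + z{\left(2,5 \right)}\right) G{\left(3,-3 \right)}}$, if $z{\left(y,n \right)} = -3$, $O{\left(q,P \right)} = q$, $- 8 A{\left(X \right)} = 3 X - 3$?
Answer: $- \frac{4}{69} \approx -0.057971$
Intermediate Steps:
$A{\left(X \right)} = \frac{3}{8} - \frac{3 X}{8}$ ($A{\left(X \right)} = - \frac{3 X - 3}{8} = - \frac{-3 + 3 X}{8} = \frac{3}{8} - \frac{3 X}{8}$)
$G{\left(K,o \right)} = K$ ($G{\left(K,o \right)} = 0 + K = K$)
$\frac{1}{-15 + \left(A{\left(-5 \right)} + z{\left(2,5 \right)}\right) G{\left(3,-3 \right)}} = \frac{1}{-15 + \left(\left(\frac{3}{8} - - \frac{15}{8}\right) - 3\right) 3} = \frac{1}{-15 + \left(\left(\frac{3}{8} + \frac{15}{8}\right) - 3\right) 3} = \frac{1}{-15 + \left(\frac{9}{4} - 3\right) 3} = \frac{1}{-15 - \frac{9}{4}} = \frac{1}{- \frac{69}{4}} = - \frac{4}{69}$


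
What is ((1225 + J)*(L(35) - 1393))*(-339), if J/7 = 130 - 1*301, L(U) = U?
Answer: 12890136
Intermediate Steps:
J = -1197 (J = 7*(130 - 1*301) = 7*(130 - 301) = 7*(-171) = -1197)
((1225 + J)*(L(35) - 1393))*(-339) = ((1225 - 1197)*(35 - 1393))*(-339) = (28*(-1358))*(-339) = -38024*(-339) = 12890136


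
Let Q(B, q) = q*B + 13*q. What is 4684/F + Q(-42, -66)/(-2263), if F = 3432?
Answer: 1007761/1941654 ≈ 0.51902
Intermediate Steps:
Q(B, q) = 13*q + B*q (Q(B, q) = B*q + 13*q = 13*q + B*q)
4684/F + Q(-42, -66)/(-2263) = 4684/3432 - 66*(13 - 42)/(-2263) = 4684*(1/3432) - 66*(-29)*(-1/2263) = 1171/858 + 1914*(-1/2263) = 1171/858 - 1914/2263 = 1007761/1941654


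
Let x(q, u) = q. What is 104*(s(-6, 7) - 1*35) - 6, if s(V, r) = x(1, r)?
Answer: -3542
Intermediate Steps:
s(V, r) = 1
104*(s(-6, 7) - 1*35) - 6 = 104*(1 - 1*35) - 6 = 104*(1 - 35) - 6 = 104*(-34) - 6 = -3536 - 6 = -3542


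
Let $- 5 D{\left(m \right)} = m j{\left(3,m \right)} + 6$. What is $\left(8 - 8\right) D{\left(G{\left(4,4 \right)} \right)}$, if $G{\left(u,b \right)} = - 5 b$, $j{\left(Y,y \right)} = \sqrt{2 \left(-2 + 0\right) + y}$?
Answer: $0$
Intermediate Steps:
$j{\left(Y,y \right)} = \sqrt{-4 + y}$ ($j{\left(Y,y \right)} = \sqrt{2 \left(-2\right) + y} = \sqrt{-4 + y}$)
$D{\left(m \right)} = - \frac{6}{5} - \frac{m \sqrt{-4 + m}}{5}$ ($D{\left(m \right)} = - \frac{m \sqrt{-4 + m} + 6}{5} = - \frac{6 + m \sqrt{-4 + m}}{5} = - \frac{6}{5} - \frac{m \sqrt{-4 + m}}{5}$)
$\left(8 - 8\right) D{\left(G{\left(4,4 \right)} \right)} = \left(8 - 8\right) \left(- \frac{6}{5} - \frac{\left(-5\right) 4 \sqrt{-4 - 20}}{5}\right) = 0 \left(- \frac{6}{5} - - 4 \sqrt{-4 - 20}\right) = 0 \left(- \frac{6}{5} - - 4 \sqrt{-24}\right) = 0 \left(- \frac{6}{5} - - 4 \cdot 2 i \sqrt{6}\right) = 0 \left(- \frac{6}{5} + 8 i \sqrt{6}\right) = 0$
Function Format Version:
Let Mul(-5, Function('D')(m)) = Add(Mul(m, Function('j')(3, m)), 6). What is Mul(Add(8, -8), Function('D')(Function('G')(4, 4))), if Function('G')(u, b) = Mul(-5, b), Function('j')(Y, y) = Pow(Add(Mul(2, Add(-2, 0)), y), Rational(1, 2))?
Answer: 0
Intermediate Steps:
Function('j')(Y, y) = Pow(Add(-4, y), Rational(1, 2)) (Function('j')(Y, y) = Pow(Add(Mul(2, -2), y), Rational(1, 2)) = Pow(Add(-4, y), Rational(1, 2)))
Function('D')(m) = Add(Rational(-6, 5), Mul(Rational(-1, 5), m, Pow(Add(-4, m), Rational(1, 2)))) (Function('D')(m) = Mul(Rational(-1, 5), Add(Mul(m, Pow(Add(-4, m), Rational(1, 2))), 6)) = Mul(Rational(-1, 5), Add(6, Mul(m, Pow(Add(-4, m), Rational(1, 2))))) = Add(Rational(-6, 5), Mul(Rational(-1, 5), m, Pow(Add(-4, m), Rational(1, 2)))))
Mul(Add(8, -8), Function('D')(Function('G')(4, 4))) = Mul(Add(8, -8), Add(Rational(-6, 5), Mul(Rational(-1, 5), Mul(-5, 4), Pow(Add(-4, Mul(-5, 4)), Rational(1, 2))))) = Mul(0, Add(Rational(-6, 5), Mul(Rational(-1, 5), -20, Pow(Add(-4, -20), Rational(1, 2))))) = Mul(0, Add(Rational(-6, 5), Mul(Rational(-1, 5), -20, Pow(-24, Rational(1, 2))))) = Mul(0, Add(Rational(-6, 5), Mul(Rational(-1, 5), -20, Mul(2, I, Pow(6, Rational(1, 2)))))) = Mul(0, Add(Rational(-6, 5), Mul(8, I, Pow(6, Rational(1, 2))))) = 0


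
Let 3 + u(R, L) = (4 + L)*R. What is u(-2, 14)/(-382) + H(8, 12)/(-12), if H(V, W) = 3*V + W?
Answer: -1107/382 ≈ -2.8979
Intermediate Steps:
H(V, W) = W + 3*V
u(R, L) = -3 + R*(4 + L) (u(R, L) = -3 + (4 + L)*R = -3 + R*(4 + L))
u(-2, 14)/(-382) + H(8, 12)/(-12) = (-3 + 4*(-2) + 14*(-2))/(-382) + (12 + 3*8)/(-12) = (-3 - 8 - 28)*(-1/382) + (12 + 24)*(-1/12) = -39*(-1/382) + 36*(-1/12) = 39/382 - 3 = -1107/382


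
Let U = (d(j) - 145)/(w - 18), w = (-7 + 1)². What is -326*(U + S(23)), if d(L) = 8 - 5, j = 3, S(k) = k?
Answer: -44336/9 ≈ -4926.2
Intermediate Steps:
w = 36 (w = (-6)² = 36)
d(L) = 3
U = -71/9 (U = (3 - 145)/(36 - 18) = -142/18 = -142*1/18 = -71/9 ≈ -7.8889)
-326*(U + S(23)) = -326*(-71/9 + 23) = -326*136/9 = -44336/9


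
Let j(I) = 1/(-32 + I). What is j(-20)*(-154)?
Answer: 77/26 ≈ 2.9615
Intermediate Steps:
j(-20)*(-154) = -154/(-32 - 20) = -154/(-52) = -1/52*(-154) = 77/26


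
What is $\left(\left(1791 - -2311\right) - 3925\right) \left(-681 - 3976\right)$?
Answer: $-824289$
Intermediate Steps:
$\left(\left(1791 - -2311\right) - 3925\right) \left(-681 - 3976\right) = \left(\left(1791 + 2311\right) - 3925\right) \left(-4657\right) = \left(4102 - 3925\right) \left(-4657\right) = 177 \left(-4657\right) = -824289$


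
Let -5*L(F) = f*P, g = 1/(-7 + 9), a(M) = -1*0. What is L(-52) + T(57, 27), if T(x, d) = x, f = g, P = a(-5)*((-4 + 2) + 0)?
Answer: 57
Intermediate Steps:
a(M) = 0
P = 0 (P = 0*((-4 + 2) + 0) = 0*(-2 + 0) = 0*(-2) = 0)
g = ½ (g = 1/2 = ½ ≈ 0.50000)
f = ½ ≈ 0.50000
L(F) = 0 (L(F) = -0/10 = -⅕*0 = 0)
L(-52) + T(57, 27) = 0 + 57 = 57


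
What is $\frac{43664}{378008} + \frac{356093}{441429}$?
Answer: $\frac{19235069825}{20857961679} \approx 0.92219$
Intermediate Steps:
$\frac{43664}{378008} + \frac{356093}{441429} = 43664 \cdot \frac{1}{378008} + 356093 \cdot \frac{1}{441429} = \frac{5458}{47251} + \frac{356093}{441429} = \frac{19235069825}{20857961679}$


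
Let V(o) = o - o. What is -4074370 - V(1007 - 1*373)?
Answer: -4074370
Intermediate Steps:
V(o) = 0
-4074370 - V(1007 - 1*373) = -4074370 - 1*0 = -4074370 + 0 = -4074370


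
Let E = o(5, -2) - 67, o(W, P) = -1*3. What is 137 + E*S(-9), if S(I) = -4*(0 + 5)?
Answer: 1537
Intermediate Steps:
o(W, P) = -3
S(I) = -20 (S(I) = -4*5 = -20)
E = -70 (E = -3 - 67 = -70)
137 + E*S(-9) = 137 - 70*(-20) = 137 + 1400 = 1537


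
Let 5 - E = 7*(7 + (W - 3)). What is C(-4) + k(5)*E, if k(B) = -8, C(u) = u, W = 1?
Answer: 236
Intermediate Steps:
E = -30 (E = 5 - 7*(7 + (1 - 3)) = 5 - 7*(7 - 2) = 5 - 7*5 = 5 - 1*35 = 5 - 35 = -30)
C(-4) + k(5)*E = -4 - 8*(-30) = -4 + 240 = 236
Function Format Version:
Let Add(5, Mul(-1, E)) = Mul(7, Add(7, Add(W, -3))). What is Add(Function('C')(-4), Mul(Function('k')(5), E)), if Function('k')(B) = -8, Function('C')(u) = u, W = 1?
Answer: 236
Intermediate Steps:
E = -30 (E = Add(5, Mul(-1, Mul(7, Add(7, Add(1, -3))))) = Add(5, Mul(-1, Mul(7, Add(7, -2)))) = Add(5, Mul(-1, Mul(7, 5))) = Add(5, Mul(-1, 35)) = Add(5, -35) = -30)
Add(Function('C')(-4), Mul(Function('k')(5), E)) = Add(-4, Mul(-8, -30)) = Add(-4, 240) = 236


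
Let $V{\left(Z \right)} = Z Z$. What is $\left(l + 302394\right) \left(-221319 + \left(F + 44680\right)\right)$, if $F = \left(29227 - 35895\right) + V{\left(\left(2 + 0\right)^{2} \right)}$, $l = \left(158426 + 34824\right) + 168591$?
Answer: $-121748297385$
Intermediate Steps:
$l = 361841$ ($l = 193250 + 168591 = 361841$)
$V{\left(Z \right)} = Z^{2}$
$F = -6652$ ($F = \left(29227 - 35895\right) + \left(\left(2 + 0\right)^{2}\right)^{2} = \left(29227 - 35895\right) + \left(2^{2}\right)^{2} = -6668 + 4^{2} = -6668 + 16 = -6652$)
$\left(l + 302394\right) \left(-221319 + \left(F + 44680\right)\right) = \left(361841 + 302394\right) \left(-221319 + \left(-6652 + 44680\right)\right) = 664235 \left(-221319 + 38028\right) = 664235 \left(-183291\right) = -121748297385$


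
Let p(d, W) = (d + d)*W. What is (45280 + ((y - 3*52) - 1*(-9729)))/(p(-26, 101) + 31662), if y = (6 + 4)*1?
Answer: 54863/26410 ≈ 2.0774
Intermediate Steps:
y = 10 (y = 10*1 = 10)
p(d, W) = 2*W*d (p(d, W) = (2*d)*W = 2*W*d)
(45280 + ((y - 3*52) - 1*(-9729)))/(p(-26, 101) + 31662) = (45280 + ((10 - 3*52) - 1*(-9729)))/(2*101*(-26) + 31662) = (45280 + ((10 - 156) + 9729))/(-5252 + 31662) = (45280 + (-146 + 9729))/26410 = (45280 + 9583)*(1/26410) = 54863*(1/26410) = 54863/26410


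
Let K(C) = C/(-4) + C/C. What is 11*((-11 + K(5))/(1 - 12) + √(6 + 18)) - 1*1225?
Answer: -4855/4 + 22*√6 ≈ -1159.9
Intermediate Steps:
K(C) = 1 - C/4 (K(C) = C*(-¼) + 1 = -C/4 + 1 = 1 - C/4)
11*((-11 + K(5))/(1 - 12) + √(6 + 18)) - 1*1225 = 11*((-11 + (1 - ¼*5))/(1 - 12) + √(6 + 18)) - 1*1225 = 11*((-11 + (1 - 5/4))/(-11) + √24) - 1225 = 11*((-11 - ¼)*(-1/11) + 2*√6) - 1225 = 11*(-45/4*(-1/11) + 2*√6) - 1225 = 11*(45/44 + 2*√6) - 1225 = (45/4 + 22*√6) - 1225 = -4855/4 + 22*√6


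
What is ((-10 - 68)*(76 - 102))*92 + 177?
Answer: 186753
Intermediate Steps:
((-10 - 68)*(76 - 102))*92 + 177 = -78*(-26)*92 + 177 = 2028*92 + 177 = 186576 + 177 = 186753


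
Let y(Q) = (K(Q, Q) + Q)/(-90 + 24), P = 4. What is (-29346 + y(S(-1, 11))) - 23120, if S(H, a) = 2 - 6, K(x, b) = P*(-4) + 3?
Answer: -3462739/66 ≈ -52466.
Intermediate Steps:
K(x, b) = -13 (K(x, b) = 4*(-4) + 3 = -16 + 3 = -13)
S(H, a) = -4
y(Q) = 13/66 - Q/66 (y(Q) = (-13 + Q)/(-90 + 24) = (-13 + Q)/(-66) = (-13 + Q)*(-1/66) = 13/66 - Q/66)
(-29346 + y(S(-1, 11))) - 23120 = (-29346 + (13/66 - 1/66*(-4))) - 23120 = (-29346 + (13/66 + 2/33)) - 23120 = (-29346 + 17/66) - 23120 = -1936819/66 - 23120 = -3462739/66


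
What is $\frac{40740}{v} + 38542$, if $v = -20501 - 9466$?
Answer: $\frac{54997494}{1427} \approx 38541.0$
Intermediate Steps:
$v = -29967$
$\frac{40740}{v} + 38542 = \frac{40740}{-29967} + 38542 = 40740 \left(- \frac{1}{29967}\right) + 38542 = - \frac{1940}{1427} + 38542 = \frac{54997494}{1427}$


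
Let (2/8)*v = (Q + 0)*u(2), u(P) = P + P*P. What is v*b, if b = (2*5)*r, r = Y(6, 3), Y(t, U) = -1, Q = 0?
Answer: 0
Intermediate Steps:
u(P) = P + P²
r = -1
v = 0 (v = 4*((0 + 0)*(2*(1 + 2))) = 4*(0*(2*3)) = 4*(0*6) = 4*0 = 0)
b = -10 (b = (2*5)*(-1) = 10*(-1) = -10)
v*b = 0*(-10) = 0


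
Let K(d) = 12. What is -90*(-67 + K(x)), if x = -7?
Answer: 4950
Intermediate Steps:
-90*(-67 + K(x)) = -90*(-67 + 12) = -90*(-55) = 4950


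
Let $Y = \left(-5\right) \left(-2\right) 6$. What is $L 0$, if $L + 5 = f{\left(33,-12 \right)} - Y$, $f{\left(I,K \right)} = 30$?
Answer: $0$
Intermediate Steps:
$Y = 60$ ($Y = 10 \cdot 6 = 60$)
$L = -35$ ($L = -5 + \left(30 - 60\right) = -5 - 30 = -35$)
$L 0 = \left(-35\right) 0 = 0$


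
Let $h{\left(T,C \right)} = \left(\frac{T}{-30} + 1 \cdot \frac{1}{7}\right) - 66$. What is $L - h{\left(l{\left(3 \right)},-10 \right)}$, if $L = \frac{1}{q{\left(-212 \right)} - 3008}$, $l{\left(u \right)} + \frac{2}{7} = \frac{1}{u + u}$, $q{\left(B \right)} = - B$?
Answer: $\frac{1933307}{29358} \approx 65.853$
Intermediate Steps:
$l{\left(u \right)} = - \frac{2}{7} + \frac{1}{2 u}$ ($l{\left(u \right)} = - \frac{2}{7} + \frac{1}{u + u} = - \frac{2}{7} + \frac{1}{2 u}$)
$h{\left(T,C \right)} = - \frac{461}{7} - \frac{T}{30}$ ($h{\left(T,C \right)} = \left(T \left(- \frac{1}{30}\right) + 1 \cdot \frac{1}{7}\right) - 66 = \left(- \frac{T}{30} + \frac{1}{7}\right) - 66 = \left(\frac{1}{7} - \frac{T}{30}\right) - 66 = - \frac{461}{7} - \frac{T}{30}$)
$L = - \frac{1}{2796}$ ($L = \frac{1}{\left(-1\right) \left(-212\right) - 3008} = \frac{1}{212 - 3008} = \frac{1}{-2796} = - \frac{1}{2796} \approx -0.00035765$)
$L - h{\left(l{\left(3 \right)},-10 \right)} = - \frac{1}{2796} - \left(- \frac{461}{7} - \frac{\frac{1}{14} \cdot \frac{1}{3} \left(7 - 12\right)}{30}\right) = - \frac{1}{2796} - \left(- \frac{461}{7} - \frac{\frac{1}{14} \cdot \frac{1}{3} \left(-5\right)}{30}\right) = - \frac{1}{2796} - \left(- \frac{461}{7} - - \frac{1}{252}\right) = - \frac{1}{2796} - \left(- \frac{461}{7} + \frac{1}{252}\right) = - \frac{1}{2796} - - \frac{16595}{252} = - \frac{1}{2796} + \frac{16595}{252} = \frac{1933307}{29358}$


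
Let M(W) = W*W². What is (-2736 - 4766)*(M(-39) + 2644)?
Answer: 425175850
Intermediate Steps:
M(W) = W³
(-2736 - 4766)*(M(-39) + 2644) = (-2736 - 4766)*((-39)³ + 2644) = -7502*(-59319 + 2644) = -7502*(-56675) = 425175850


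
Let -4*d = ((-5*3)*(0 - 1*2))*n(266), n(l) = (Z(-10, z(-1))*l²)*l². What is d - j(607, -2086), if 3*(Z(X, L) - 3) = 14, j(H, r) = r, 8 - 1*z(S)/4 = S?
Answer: -287868661234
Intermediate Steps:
z(S) = 32 - 4*S
Z(X, L) = 23/3 (Z(X, L) = 3 + (⅓)*14 = 3 + 14/3 = 23/3)
n(l) = 23*l⁴/3 (n(l) = (23*l²/3)*l² = 23*l⁴/3)
d = -287868663320 (d = -(-5*3)*(0 - 1*2)*(23/3)*266⁴/4 = -(-15*(0 - 2))*(23/3)*5006411536/4 = -(-15*(-2))*115147465328/(4*3) = -15*115147465328/(2*3) = -¼*1151474653280 = -287868663320)
d - j(607, -2086) = -287868663320 - 1*(-2086) = -287868663320 + 2086 = -287868661234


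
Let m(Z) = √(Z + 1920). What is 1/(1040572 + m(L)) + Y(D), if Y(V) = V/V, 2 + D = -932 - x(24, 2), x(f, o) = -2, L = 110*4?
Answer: 270697781349/270697521206 - √590/541395042412 ≈ 1.0000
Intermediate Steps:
L = 440
m(Z) = √(1920 + Z)
D = -932 (D = -2 + (-932 - 1*(-2)) = -2 + (-932 + 2) = -2 - 930 = -932)
Y(V) = 1
1/(1040572 + m(L)) + Y(D) = 1/(1040572 + √(1920 + 440)) + 1 = 1/(1040572 + √2360) + 1 = 1/(1040572 + 2*√590) + 1 = 1 + 1/(1040572 + 2*√590)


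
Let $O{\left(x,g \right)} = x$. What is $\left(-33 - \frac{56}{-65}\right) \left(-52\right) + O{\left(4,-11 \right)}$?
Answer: $\frac{8376}{5} \approx 1675.2$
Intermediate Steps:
$\left(-33 - \frac{56}{-65}\right) \left(-52\right) + O{\left(4,-11 \right)} = \left(-33 - \frac{56}{-65}\right) \left(-52\right) + 4 = \left(-33 - - \frac{56}{65}\right) \left(-52\right) + 4 = \left(-33 + \frac{56}{65}\right) \left(-52\right) + 4 = \left(- \frac{2089}{65}\right) \left(-52\right) + 4 = \frac{8356}{5} + 4 = \frac{8376}{5}$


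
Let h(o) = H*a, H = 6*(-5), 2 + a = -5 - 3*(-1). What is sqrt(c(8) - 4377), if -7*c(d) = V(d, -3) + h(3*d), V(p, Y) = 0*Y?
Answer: I*sqrt(215313)/7 ≈ 66.288*I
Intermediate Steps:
V(p, Y) = 0
a = -4 (a = -2 + (-5 - 3*(-1)) = -2 + (-5 + 3) = -2 - 2 = -4)
H = -30
h(o) = 120 (h(o) = -30*(-4) = 120)
c(d) = -120/7 (c(d) = -(0 + 120)/7 = -1/7*120 = -120/7)
sqrt(c(8) - 4377) = sqrt(-120/7 - 4377) = sqrt(-30759/7) = I*sqrt(215313)/7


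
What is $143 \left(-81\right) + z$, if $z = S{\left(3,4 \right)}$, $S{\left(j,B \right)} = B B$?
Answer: $-11567$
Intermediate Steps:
$S{\left(j,B \right)} = B^{2}$
$z = 16$ ($z = 4^{2} = 16$)
$143 \left(-81\right) + z = 143 \left(-81\right) + 16 = -11583 + 16 = -11567$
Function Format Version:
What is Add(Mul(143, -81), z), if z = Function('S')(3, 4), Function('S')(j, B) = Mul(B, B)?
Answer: -11567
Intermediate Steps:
Function('S')(j, B) = Pow(B, 2)
z = 16 (z = Pow(4, 2) = 16)
Add(Mul(143, -81), z) = Add(Mul(143, -81), 16) = Add(-11583, 16) = -11567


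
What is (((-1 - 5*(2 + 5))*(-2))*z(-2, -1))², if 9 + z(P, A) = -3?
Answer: 746496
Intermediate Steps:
z(P, A) = -12 (z(P, A) = -9 - 3 = -12)
(((-1 - 5*(2 + 5))*(-2))*z(-2, -1))² = (((-1 - 5*(2 + 5))*(-2))*(-12))² = (((-1 - 5*7)*(-2))*(-12))² = (((-1 - 35)*(-2))*(-12))² = (-36*(-2)*(-12))² = (72*(-12))² = (-864)² = 746496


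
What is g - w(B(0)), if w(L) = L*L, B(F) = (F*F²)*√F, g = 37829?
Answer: 37829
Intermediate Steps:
B(F) = F^(7/2) (B(F) = F³*√F = F^(7/2))
w(L) = L²
g - w(B(0)) = 37829 - (0^(7/2))² = 37829 - 1*0² = 37829 - 1*0 = 37829 + 0 = 37829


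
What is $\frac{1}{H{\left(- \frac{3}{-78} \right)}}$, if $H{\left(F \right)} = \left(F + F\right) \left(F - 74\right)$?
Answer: $- \frac{338}{1923} \approx -0.17577$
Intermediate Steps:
$H{\left(F \right)} = 2 F \left(-74 + F\right)$
$\frac{1}{H{\left(- \frac{3}{-78} \right)}} = \frac{1}{2 \left(- \frac{3}{-78}\right) \left(-74 - \frac{3}{-78}\right)} = \frac{1}{2 \left(\left(-3\right) \left(- \frac{1}{78}\right)\right) \left(-74 - - \frac{1}{26}\right)} = \frac{1}{2 \cdot \frac{1}{26} \left(-74 + \frac{1}{26}\right)} = \frac{1}{2 \cdot \frac{1}{26} \left(- \frac{1923}{26}\right)} = \frac{1}{- \frac{1923}{338}} = - \frac{338}{1923}$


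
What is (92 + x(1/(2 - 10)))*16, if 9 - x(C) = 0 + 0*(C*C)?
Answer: 1616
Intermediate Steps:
x(C) = 9 (x(C) = 9 - (0 + 0*(C*C)) = 9 - (0 + 0*C²) = 9 - (0 + 0) = 9 - 1*0 = 9 + 0 = 9)
(92 + x(1/(2 - 10)))*16 = (92 + 9)*16 = 101*16 = 1616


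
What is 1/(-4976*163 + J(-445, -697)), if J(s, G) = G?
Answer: -1/811785 ≈ -1.2319e-6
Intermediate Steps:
1/(-4976*163 + J(-445, -697)) = 1/(-4976*163 - 697) = 1/(-811088 - 697) = 1/(-811785) = -1/811785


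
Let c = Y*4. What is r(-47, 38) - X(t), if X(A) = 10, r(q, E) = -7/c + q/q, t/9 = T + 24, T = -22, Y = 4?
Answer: -151/16 ≈ -9.4375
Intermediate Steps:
c = 16 (c = 4*4 = 16)
t = 18 (t = 9*(-22 + 24) = 9*2 = 18)
r(q, E) = 9/16 (r(q, E) = -7/16 + q/q = -7*1/16 + 1 = -7/16 + 1 = 9/16)
r(-47, 38) - X(t) = 9/16 - 1*10 = 9/16 - 10 = -151/16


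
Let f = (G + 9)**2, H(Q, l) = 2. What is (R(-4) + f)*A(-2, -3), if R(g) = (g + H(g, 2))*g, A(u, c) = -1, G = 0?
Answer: -89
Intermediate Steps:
f = 81 (f = (0 + 9)**2 = 9**2 = 81)
R(g) = g*(2 + g) (R(g) = (g + 2)*g = (2 + g)*g = g*(2 + g))
(R(-4) + f)*A(-2, -3) = (-4*(2 - 4) + 81)*(-1) = (-4*(-2) + 81)*(-1) = (8 + 81)*(-1) = 89*(-1) = -89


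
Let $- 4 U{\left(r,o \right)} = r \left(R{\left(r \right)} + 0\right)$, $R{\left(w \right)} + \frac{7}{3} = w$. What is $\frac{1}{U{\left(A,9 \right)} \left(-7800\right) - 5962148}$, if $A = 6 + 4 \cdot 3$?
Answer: $- \frac{1}{5412248} \approx -1.8477 \cdot 10^{-7}$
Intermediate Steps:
$A = 18$ ($A = 6 + 12 = 18$)
$R{\left(w \right)} = - \frac{7}{3} + w$
$U{\left(r,o \right)} = - \frac{r \left(- \frac{7}{3} + r\right)}{4}$ ($U{\left(r,o \right)} = - \frac{r \left(\left(- \frac{7}{3} + r\right) + 0\right)}{4} = - \frac{r \left(- \frac{7}{3} + r\right)}{4}$)
$\frac{1}{U{\left(A,9 \right)} \left(-7800\right) - 5962148} = \frac{1}{\frac{1}{12} \cdot 18 \left(7 - 54\right) \left(-7800\right) - 5962148} = \frac{1}{\frac{1}{12} \cdot 18 \left(-47\right) \left(-7800\right) - 5962148} = \frac{1}{\left(- \frac{141}{2}\right) \left(-7800\right) - 5962148} = \frac{1}{549900 - 5962148} = \frac{1}{-5412248} = - \frac{1}{5412248}$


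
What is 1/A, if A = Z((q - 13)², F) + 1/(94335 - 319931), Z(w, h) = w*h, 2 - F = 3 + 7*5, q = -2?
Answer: -225596/1827327601 ≈ -0.00012346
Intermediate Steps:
F = -36 (F = 2 - (3 + 7*5) = 2 - (3 + 35) = 2 - 1*38 = 2 - 38 = -36)
Z(w, h) = h*w
A = -1827327601/225596 (A = -36*(-2 - 13)² + 1/(94335 - 319931) = -36*(-15)² + 1/(-225596) = -36*225 - 1/225596 = -8100 - 1/225596 = -1827327601/225596 ≈ -8100.0)
1/A = 1/(-1827327601/225596) = -225596/1827327601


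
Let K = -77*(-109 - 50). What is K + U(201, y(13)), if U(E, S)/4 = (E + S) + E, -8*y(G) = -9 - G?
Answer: 13862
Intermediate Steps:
y(G) = 9/8 + G/8 (y(G) = -(-9 - G)/8 = 9/8 + G/8)
K = 12243 (K = -77*(-159) = 12243)
U(E, S) = 4*S + 8*E (U(E, S) = 4*((E + S) + E) = 4*(S + 2*E) = 4*S + 8*E)
K + U(201, y(13)) = 12243 + (4*(9/8 + (⅛)*13) + 8*201) = 12243 + (4*(9/8 + 13/8) + 1608) = 12243 + (4*(11/4) + 1608) = 12243 + (11 + 1608) = 12243 + 1619 = 13862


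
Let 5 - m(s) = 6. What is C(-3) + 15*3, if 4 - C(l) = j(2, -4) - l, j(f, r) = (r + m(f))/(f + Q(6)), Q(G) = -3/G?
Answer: 148/3 ≈ 49.333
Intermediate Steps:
m(s) = -1 (m(s) = 5 - 1*6 = 5 - 6 = -1)
j(f, r) = (-1 + r)/(-½ + f) (j(f, r) = (r - 1)/(f - 3/6) = (-1 + r)/(f - 3*⅙) = (-1 + r)/(f - ½) = (-1 + r)/(-½ + f))
C(l) = 22/3 + l (C(l) = 4 - (2*(-1 - 4)/(-1 + 2*2) - l) = 4 - (2*(-5)/(-1 + 4) - l) = 4 - (2*(-5)/3 - l) = 4 - (2*(⅓)*(-5) - l) = 4 - (-10/3 - l) = 4 + (10/3 + l) = 22/3 + l)
C(-3) + 15*3 = (22/3 - 3) + 15*3 = 13/3 + 45 = 148/3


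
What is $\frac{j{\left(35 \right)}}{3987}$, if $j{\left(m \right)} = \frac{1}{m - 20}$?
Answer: $\frac{1}{59805} \approx 1.6721 \cdot 10^{-5}$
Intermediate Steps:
$j{\left(m \right)} = \frac{1}{-20 + m}$
$\frac{j{\left(35 \right)}}{3987} = \frac{1}{\left(-20 + 35\right) 3987} = \frac{1}{15} \cdot \frac{1}{3987} = \frac{1}{59805}$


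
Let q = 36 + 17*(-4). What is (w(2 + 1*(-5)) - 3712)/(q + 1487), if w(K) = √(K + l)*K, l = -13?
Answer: -3712/1455 - 4*I/485 ≈ -2.5512 - 0.0082474*I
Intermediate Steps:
q = -32 (q = 36 - 68 = -32)
w(K) = K*√(-13 + K) (w(K) = √(K - 13)*K = √(-13 + K)*K = K*√(-13 + K))
(w(2 + 1*(-5)) - 3712)/(q + 1487) = ((2 + 1*(-5))*√(-13 + (2 + 1*(-5))) - 3712)/(-32 + 1487) = ((2 - 5)*√(-13 + (2 - 5)) - 3712)/1455 = (-3*√(-13 - 3) - 3712)*(1/1455) = (-12*I - 3712)*(1/1455) = (-3712 - 12*I)*(1/1455) = -3712/1455 - 4*I/485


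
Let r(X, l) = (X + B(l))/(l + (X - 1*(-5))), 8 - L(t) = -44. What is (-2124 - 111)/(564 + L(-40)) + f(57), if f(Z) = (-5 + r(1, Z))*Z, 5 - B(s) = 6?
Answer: -177795/616 ≈ -288.63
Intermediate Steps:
B(s) = -1 (B(s) = 5 - 1*6 = 5 - 6 = -1)
L(t) = 52 (L(t) = 8 - 1*(-44) = 8 + 44 = 52)
r(X, l) = (-1 + X)/(5 + X + l) (r(X, l) = (X - 1)/(l + (X - 1*(-5))) = (-1 + X)/(l + (X + 5)) = (-1 + X)/(l + (5 + X)) = (-1 + X)/(5 + X + l))
f(Z) = -5*Z (f(Z) = (-5 + (-1 + 1)/(5 + 1 + Z))*Z = (-5 + 0/(6 + Z))*Z = (-5 + 0)*Z = -5*Z)
(-2124 - 111)/(564 + L(-40)) + f(57) = (-2124 - 111)/(564 + 52) - 5*57 = -2235/616 - 285 = -177795/616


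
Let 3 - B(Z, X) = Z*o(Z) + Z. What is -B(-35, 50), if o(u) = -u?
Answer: -1263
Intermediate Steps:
B(Z, X) = 3 + Z² - Z (B(Z, X) = 3 - (Z*(-Z) + Z) = 3 - (-Z² + Z) = 3 - (Z - Z²) = 3 + (Z² - Z) = 3 + Z² - Z)
-B(-35, 50) = -(3 + (-35)² - 1*(-35)) = -(3 + 1225 + 35) = -1*1263 = -1263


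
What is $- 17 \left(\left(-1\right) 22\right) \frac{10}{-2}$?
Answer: $-1870$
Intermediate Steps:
$- 17 \left(\left(-1\right) 22\right) \frac{10}{-2} = \left(-17\right) \left(-22\right) 10 \left(- \frac{1}{2}\right) = 374 \left(-5\right) = -1870$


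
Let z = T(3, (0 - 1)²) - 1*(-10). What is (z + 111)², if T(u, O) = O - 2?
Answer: 14400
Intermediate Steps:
T(u, O) = -2 + O
z = 9 (z = (-2 + (0 - 1)²) - 1*(-10) = (-2 + (-1)²) + 10 = (-2 + 1) + 10 = -1 + 10 = 9)
(z + 111)² = (9 + 111)² = 120² = 14400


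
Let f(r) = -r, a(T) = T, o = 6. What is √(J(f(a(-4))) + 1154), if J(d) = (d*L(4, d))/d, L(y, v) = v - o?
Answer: 24*√2 ≈ 33.941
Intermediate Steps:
L(y, v) = -6 + v (L(y, v) = v - 1*6 = v - 6 = -6 + v)
J(d) = -6 + d (J(d) = (d*(-6 + d))/d = -6 + d)
√(J(f(a(-4))) + 1154) = √((-6 - 1*(-4)) + 1154) = √((-6 + 4) + 1154) = √(-2 + 1154) = √1152 = 24*√2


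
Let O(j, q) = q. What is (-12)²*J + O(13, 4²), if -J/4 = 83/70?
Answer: -23344/35 ≈ -666.97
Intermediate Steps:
J = -166/35 (J = -332/70 = -4*83/70 = -166/35 ≈ -4.7429)
(-12)²*J + O(13, 4²) = (-12)²*(-166/35) + 4² = 144*(-166/35) + 16 = -23904/35 + 16 = -23344/35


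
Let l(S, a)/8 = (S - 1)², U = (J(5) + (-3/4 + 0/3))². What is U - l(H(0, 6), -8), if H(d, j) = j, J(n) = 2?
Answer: -3175/16 ≈ -198.44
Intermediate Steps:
U = 25/16 (U = (2 + (-3/4 + 0/3))² = (2 + (-3*¼ + 0*(⅓)))² = (2 + (-¾ + 0))² = (2 - ¾)² = (5/4)² = 25/16 ≈ 1.5625)
l(S, a) = 8*(-1 + S)² (l(S, a) = 8*(S - 1)² = 8*(-1 + S)²)
U - l(H(0, 6), -8) = 25/16 - 8*(-1 + 6)² = 25/16 - 8*5² = 25/16 - 8*25 = 25/16 - 1*200 = 25/16 - 200 = -3175/16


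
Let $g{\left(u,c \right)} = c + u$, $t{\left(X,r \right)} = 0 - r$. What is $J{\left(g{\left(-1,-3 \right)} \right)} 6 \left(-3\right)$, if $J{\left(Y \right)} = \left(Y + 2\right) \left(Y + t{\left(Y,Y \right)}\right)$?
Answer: $0$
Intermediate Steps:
$t{\left(X,r \right)} = - r$
$J{\left(Y \right)} = 0$ ($J{\left(Y \right)} = \left(Y + 2\right) \left(Y - Y\right) = \left(2 + Y\right) 0 = 0$)
$J{\left(g{\left(-1,-3 \right)} \right)} 6 \left(-3\right) = 0 \cdot 6 \left(-3\right) = 0 \left(-3\right) = 0$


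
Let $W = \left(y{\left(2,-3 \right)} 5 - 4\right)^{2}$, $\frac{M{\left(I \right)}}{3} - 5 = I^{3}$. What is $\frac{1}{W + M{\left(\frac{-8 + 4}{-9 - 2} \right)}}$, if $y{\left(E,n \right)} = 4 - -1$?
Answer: $\frac{1331}{607128} \approx 0.0021923$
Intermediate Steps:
$y{\left(E,n \right)} = 5$ ($y{\left(E,n \right)} = 4 + 1 = 5$)
$M{\left(I \right)} = 15 + 3 I^{3}$
$W = 441$ ($W = \left(5 \cdot 5 - 4\right)^{2} = \left(25 - 4\right)^{2} = 21^{2} = 441$)
$\frac{1}{W + M{\left(\frac{-8 + 4}{-9 - 2} \right)}} = \frac{1}{441 + \left(15 + 3 \left(\frac{-8 + 4}{-9 - 2}\right)^{3}\right)} = \frac{1}{441 + \left(15 + 3 \left(- \frac{4}{-11}\right)^{3}\right)} = \frac{1}{441 + \left(15 + 3 \left(\left(-4\right) \left(- \frac{1}{11}\right)\right)^{3}\right)} = \frac{1}{441 + \left(15 + 3 \left(\frac{4}{11}\right)^{3}\right)} = \frac{1}{441 + \left(15 + 3 \cdot \frac{64}{1331}\right)} = \frac{1}{441 + \left(15 + \frac{192}{1331}\right)} = \frac{1}{441 + \frac{20157}{1331}} = \frac{1}{\frac{607128}{1331}} = \frac{1331}{607128}$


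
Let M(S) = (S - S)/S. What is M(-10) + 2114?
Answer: 2114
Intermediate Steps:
M(S) = 0 (M(S) = 0/S = 0)
M(-10) + 2114 = 0 + 2114 = 2114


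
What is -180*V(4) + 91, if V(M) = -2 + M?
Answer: -269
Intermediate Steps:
-180*V(4) + 91 = -180*(-2 + 4) + 91 = -180*2 + 91 = -36*10 + 91 = -360 + 91 = -269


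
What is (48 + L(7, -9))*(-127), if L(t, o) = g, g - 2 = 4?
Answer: -6858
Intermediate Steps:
g = 6 (g = 2 + 4 = 6)
L(t, o) = 6
(48 + L(7, -9))*(-127) = (48 + 6)*(-127) = 54*(-127) = -6858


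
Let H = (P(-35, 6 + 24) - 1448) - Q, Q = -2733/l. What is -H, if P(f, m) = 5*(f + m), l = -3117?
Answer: 1531358/1039 ≈ 1473.9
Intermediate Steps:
P(f, m) = 5*f + 5*m
Q = 911/1039 (Q = -2733/(-3117) = -2733*(-1/3117) = 911/1039 ≈ 0.87680)
H = -1531358/1039 (H = ((5*(-35) + 5*(6 + 24)) - 1448) - 1*911/1039 = ((-175 + 5*30) - 1448) - 911/1039 = ((-175 + 150) - 1448) - 911/1039 = (-25 - 1448) - 911/1039 = -1473 - 911/1039 = -1531358/1039 ≈ -1473.9)
-H = -1*(-1531358/1039) = 1531358/1039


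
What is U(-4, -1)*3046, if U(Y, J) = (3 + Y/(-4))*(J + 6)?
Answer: 60920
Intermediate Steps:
U(Y, J) = (3 - Y/4)*(6 + J) (U(Y, J) = (3 + Y*(-¼))*(6 + J) = (3 - Y/4)*(6 + J))
U(-4, -1)*3046 = (18 + 3*(-1) - 3/2*(-4) - ¼*(-1)*(-4))*3046 = (18 - 3 + 6 - 1)*3046 = 20*3046 = 60920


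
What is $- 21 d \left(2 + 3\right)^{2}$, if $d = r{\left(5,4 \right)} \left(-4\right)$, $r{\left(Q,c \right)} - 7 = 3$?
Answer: $21000$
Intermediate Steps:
$r{\left(Q,c \right)} = 10$ ($r{\left(Q,c \right)} = 7 + 3 = 10$)
$d = -40$ ($d = 10 \left(-4\right) = -40$)
$- 21 d \left(2 + 3\right)^{2} = \left(-21\right) \left(-40\right) \left(2 + 3\right)^{2} = 840 \cdot 5^{2} = 840 \cdot 25 = 21000$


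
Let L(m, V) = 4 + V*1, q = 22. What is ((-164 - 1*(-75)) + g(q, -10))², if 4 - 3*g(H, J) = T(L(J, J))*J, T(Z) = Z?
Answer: 104329/9 ≈ 11592.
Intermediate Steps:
L(m, V) = 4 + V
g(H, J) = 4/3 - J*(4 + J)/3 (g(H, J) = 4/3 - (4 + J)*J/3 = 4/3 - J*(4 + J)/3)
((-164 - 1*(-75)) + g(q, -10))² = ((-164 - 1*(-75)) + (4/3 - ⅓*(-10)*(4 - 10)))² = ((-164 + 75) + (4/3 - ⅓*(-10)*(-6)))² = (-89 + (4/3 - 20))² = (-89 - 56/3)² = (-323/3)² = 104329/9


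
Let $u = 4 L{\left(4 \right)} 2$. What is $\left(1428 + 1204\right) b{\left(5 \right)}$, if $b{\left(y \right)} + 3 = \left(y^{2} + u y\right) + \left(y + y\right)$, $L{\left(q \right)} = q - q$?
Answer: $84224$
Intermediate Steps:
$L{\left(q \right)} = 0$
$u = 0$ ($u = 4 \cdot 0 \cdot 2 = 0 \cdot 2 = 0$)
$b{\left(y \right)} = -3 + y^{2} + 2 y$ ($b{\left(y \right)} = -3 + \left(\left(y^{2} + 0 y\right) + \left(y + y\right)\right) = -3 + \left(\left(y^{2} + 0\right) + 2 y\right) = -3 + \left(y^{2} + 2 y\right) = -3 + y^{2} + 2 y$)
$\left(1428 + 1204\right) b{\left(5 \right)} = \left(1428 + 1204\right) \left(-3 + 5^{2} + 2 \cdot 5\right) = 2632 \left(-3 + 25 + 10\right) = 2632 \cdot 32 = 84224$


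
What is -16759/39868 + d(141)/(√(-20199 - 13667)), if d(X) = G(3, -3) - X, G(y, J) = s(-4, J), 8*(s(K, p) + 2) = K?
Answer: -16759/39868 + I*√33866/236 ≈ -0.42036 + 0.77978*I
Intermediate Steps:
s(K, p) = -2 + K/8
G(y, J) = -5/2 (G(y, J) = -2 + (⅛)*(-4) = -2 - ½ = -5/2)
d(X) = -5/2 - X
-16759/39868 + d(141)/(√(-20199 - 13667)) = -16759/39868 + (-5/2 - 1*141)/(√(-20199 - 13667)) = -16759*1/39868 + (-5/2 - 141)/(√(-33866)) = -16759/39868 - 287*(-I*√33866/33866)/2 = -16759/39868 - (-1)*I*√33866/236 = -16759/39868 + I*√33866/236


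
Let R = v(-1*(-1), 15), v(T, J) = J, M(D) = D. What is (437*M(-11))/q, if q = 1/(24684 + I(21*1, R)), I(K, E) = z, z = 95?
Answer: -119112653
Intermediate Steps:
R = 15
I(K, E) = 95
q = 1/24779 (q = 1/(24684 + 95) = 1/24779 ≈ 4.0357e-5)
(437*M(-11))/q = (437*(-11))/(1/24779) = -4807*24779 = -119112653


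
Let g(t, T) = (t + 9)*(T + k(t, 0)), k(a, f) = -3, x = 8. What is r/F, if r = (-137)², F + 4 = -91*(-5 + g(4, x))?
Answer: -18769/5464 ≈ -3.4350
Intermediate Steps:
g(t, T) = (-3 + T)*(9 + t) (g(t, T) = (t + 9)*(T - 3) = (9 + t)*(-3 + T) = (-3 + T)*(9 + t))
F = -5464 (F = -4 - 91*(-5 + (-27 - 3*4 + 9*8 + 8*4)) = -4 - 91*(-5 + (-27 - 12 + 72 + 32)) = -4 - 91*(-5 + 65) = -4 - 91*60 = -4 - 5460 = -5464)
r = 18769
r/F = 18769/(-5464) = 18769*(-1/5464) = -18769/5464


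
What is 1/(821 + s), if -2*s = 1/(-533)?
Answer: 1066/875187 ≈ 0.0012180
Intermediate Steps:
s = 1/1066 (s = -½/(-533) = -½*(-1/533) = 1/1066 ≈ 0.00093809)
1/(821 + s) = 1/(821 + 1/1066) = 1/(875187/1066) = 1066/875187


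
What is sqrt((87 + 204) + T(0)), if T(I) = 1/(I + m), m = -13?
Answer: sqrt(49166)/13 ≈ 17.056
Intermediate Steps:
T(I) = 1/(-13 + I) (T(I) = 1/(I - 13) = 1/(-13 + I))
sqrt((87 + 204) + T(0)) = sqrt((87 + 204) + 1/(-13 + 0)) = sqrt(291 + 1/(-13)) = sqrt(291 - 1/13) = sqrt(3782/13) = sqrt(49166)/13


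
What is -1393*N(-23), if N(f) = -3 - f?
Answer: -27860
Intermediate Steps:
-1393*N(-23) = -1393*(-3 - 1*(-23)) = -1393*(-3 + 23) = -1393*20 = -27860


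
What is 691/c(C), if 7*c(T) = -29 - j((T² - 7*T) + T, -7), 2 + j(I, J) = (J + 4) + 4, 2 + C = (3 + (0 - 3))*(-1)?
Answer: -691/4 ≈ -172.75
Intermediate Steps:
C = -2 (C = -2 + (3 + (0 - 3))*(-1) = -2 + (3 - 3)*(-1) = -2 + 0*(-1) = -2 + 0 = -2)
j(I, J) = 6 + J (j(I, J) = -2 + ((J + 4) + 4) = -2 + ((4 + J) + 4) = -2 + (8 + J) = 6 + J)
c(T) = -4 (c(T) = (-29 - (6 - 7))/7 = (-29 - 1*(-1))/7 = (-29 + 1)/7 = (⅐)*(-28) = -4)
691/c(C) = 691/(-4) = 691*(-¼) = -691/4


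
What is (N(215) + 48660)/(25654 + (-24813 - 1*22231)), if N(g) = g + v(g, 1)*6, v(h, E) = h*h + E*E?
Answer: -326231/21390 ≈ -15.252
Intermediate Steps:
v(h, E) = E² + h² (v(h, E) = h² + E² = E² + h²)
N(g) = 6 + g + 6*g² (N(g) = g + (1² + g²)*6 = g + (1 + g²)*6 = g + (6 + 6*g²) = 6 + g + 6*g²)
(N(215) + 48660)/(25654 + (-24813 - 1*22231)) = ((6 + 215 + 6*215²) + 48660)/(25654 + (-24813 - 1*22231)) = ((6 + 215 + 6*46225) + 48660)/(25654 + (-24813 - 22231)) = ((6 + 215 + 277350) + 48660)/(25654 - 47044) = (277571 + 48660)/(-21390) = 326231*(-1/21390) = -326231/21390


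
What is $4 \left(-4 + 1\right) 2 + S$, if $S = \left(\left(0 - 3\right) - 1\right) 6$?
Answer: $-48$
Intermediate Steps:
$S = -24$ ($S = \left(-3 - 1\right) 6 = \left(-4\right) 6 = -24$)
$4 \left(-4 + 1\right) 2 + S = 4 \left(-4 + 1\right) 2 - 24 = 4 \left(\left(-3\right) 2\right) - 24 = 4 \left(-6\right) - 24 = -24 - 24 = -48$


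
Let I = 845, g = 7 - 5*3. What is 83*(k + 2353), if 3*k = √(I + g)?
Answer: 195299 + 83*√93 ≈ 1.9610e+5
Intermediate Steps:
g = -8 (g = 7 - 15 = -8)
k = √93 (k = √(845 - 8)/3 = √837/3 = (3*√93)/3 = √93 ≈ 9.6436)
83*(k + 2353) = 83*(√93 + 2353) = 83*(2353 + √93) = 195299 + 83*√93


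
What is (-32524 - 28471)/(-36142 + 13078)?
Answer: 60995/23064 ≈ 2.6446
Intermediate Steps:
(-32524 - 28471)/(-36142 + 13078) = -60995/(-23064) = -60995*(-1/23064) = 60995/23064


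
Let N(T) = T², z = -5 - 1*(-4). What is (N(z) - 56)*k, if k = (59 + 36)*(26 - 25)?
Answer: -5225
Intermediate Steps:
z = -1 (z = -5 + 4 = -1)
k = 95 (k = 95*1 = 95)
(N(z) - 56)*k = ((-1)² - 56)*95 = (1 - 56)*95 = -55*95 = -5225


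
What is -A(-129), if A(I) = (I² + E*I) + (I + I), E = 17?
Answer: -14190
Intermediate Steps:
A(I) = I² + 19*I (A(I) = (I² + 17*I) + (I + I) = (I² + 17*I) + 2*I = I² + 19*I)
-A(-129) = -(-129)*(19 - 129) = -(-129)*(-110) = -1*14190 = -14190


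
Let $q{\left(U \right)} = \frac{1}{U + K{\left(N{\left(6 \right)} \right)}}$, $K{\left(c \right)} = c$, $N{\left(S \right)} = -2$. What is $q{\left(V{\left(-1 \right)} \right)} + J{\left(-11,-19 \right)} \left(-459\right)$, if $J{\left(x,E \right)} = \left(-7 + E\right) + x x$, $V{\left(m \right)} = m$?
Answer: $- \frac{130816}{3} \approx -43605.0$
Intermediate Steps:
$J{\left(x,E \right)} = -7 + E + x^{2}$ ($J{\left(x,E \right)} = \left(-7 + E\right) + x^{2} = -7 + E + x^{2}$)
$q{\left(U \right)} = \frac{1}{-2 + U}$ ($q{\left(U \right)} = \frac{1}{U - 2} = \frac{1}{-2 + U}$)
$q{\left(V{\left(-1 \right)} \right)} + J{\left(-11,-19 \right)} \left(-459\right) = \frac{1}{-2 - 1} + \left(-7 - 19 + \left(-11\right)^{2}\right) \left(-459\right) = \frac{1}{-3} + \left(-7 - 19 + 121\right) \left(-459\right) = - \frac{1}{3} + 95 \left(-459\right) = - \frac{1}{3} - 43605 = - \frac{130816}{3}$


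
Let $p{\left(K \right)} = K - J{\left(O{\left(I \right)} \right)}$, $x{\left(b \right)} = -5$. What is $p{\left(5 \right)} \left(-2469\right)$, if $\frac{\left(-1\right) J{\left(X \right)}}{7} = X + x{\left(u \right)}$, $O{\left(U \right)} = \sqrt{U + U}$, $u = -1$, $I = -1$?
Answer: $74070 - 17283 i \sqrt{2} \approx 74070.0 - 24442.0 i$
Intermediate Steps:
$O{\left(U \right)} = \sqrt{2} \sqrt{U}$ ($O{\left(U \right)} = \sqrt{2 U} = \sqrt{2} \sqrt{U}$)
$J{\left(X \right)} = 35 - 7 X$ ($J{\left(X \right)} = - 7 \left(X - 5\right) = - 7 \left(-5 + X\right) = 35 - 7 X$)
$p{\left(K \right)} = -35 + K + 7 i \sqrt{2}$ ($p{\left(K \right)} = K - \left(35 - 7 \sqrt{2} \sqrt{-1}\right) = K - \left(35 - 7 \sqrt{2} i\right) = K - \left(35 - 7 i \sqrt{2}\right) = -35 + K + 7 i \sqrt{2}$)
$p{\left(5 \right)} \left(-2469\right) = \left(-35 + 5 + 7 i \sqrt{2}\right) \left(-2469\right) = \left(-30 + 7 i \sqrt{2}\right) \left(-2469\right) = 74070 - 17283 i \sqrt{2}$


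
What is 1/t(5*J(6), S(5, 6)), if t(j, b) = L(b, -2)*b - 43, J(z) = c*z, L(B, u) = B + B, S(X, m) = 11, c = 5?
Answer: 1/199 ≈ 0.0050251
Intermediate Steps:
L(B, u) = 2*B
J(z) = 5*z
t(j, b) = -43 + 2*b² (t(j, b) = (2*b)*b - 43 = 2*b² - 43 = -43 + 2*b²)
1/t(5*J(6), S(5, 6)) = 1/(-43 + 2*11²) = 1/(-43 + 2*121) = 1/(-43 + 242) = 1/199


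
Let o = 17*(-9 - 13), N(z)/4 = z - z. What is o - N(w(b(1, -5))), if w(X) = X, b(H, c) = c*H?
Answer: -374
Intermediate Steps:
b(H, c) = H*c
N(z) = 0 (N(z) = 4*(z - z) = 4*0 = 0)
o = -374 (o = 17*(-22) = -374)
o - N(w(b(1, -5))) = -374 - 1*0 = -374 + 0 = -374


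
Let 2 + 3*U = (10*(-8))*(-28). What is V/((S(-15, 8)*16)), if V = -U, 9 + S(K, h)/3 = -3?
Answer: 373/288 ≈ 1.2951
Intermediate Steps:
S(K, h) = -36 (S(K, h) = -27 + 3*(-3) = -27 - 9 = -36)
U = 746 (U = -⅔ + ((10*(-8))*(-28))/3 = -⅔ + (-80*(-28))/3 = -⅔ + (⅓)*2240 = -⅔ + 2240/3 = 746)
V = -746 (V = -1*746 = -746)
V/((S(-15, 8)*16)) = -746/((-36*16)) = -746/(-576) = -746*(-1/576) = 373/288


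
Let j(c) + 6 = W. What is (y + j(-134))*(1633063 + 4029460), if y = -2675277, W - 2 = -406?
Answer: -15151139178301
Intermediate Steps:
W = -404 (W = 2 - 406 = -404)
j(c) = -410 (j(c) = -6 - 404 = -410)
(y + j(-134))*(1633063 + 4029460) = (-2675277 - 410)*(1633063 + 4029460) = -2675687*5662523 = -15151139178301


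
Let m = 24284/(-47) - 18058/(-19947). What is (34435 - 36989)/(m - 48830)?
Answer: 1197198993/23131054346 ≈ 0.051757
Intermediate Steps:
m = -483544222/937509 (m = 24284*(-1/47) - 18058*(-1/19947) = -24284/47 + 18058/19947 = -483544222/937509 ≈ -515.78)
(34435 - 36989)/(m - 48830) = (34435 - 36989)/(-483544222/937509 - 48830) = -2554/(-46262108692/937509) = -2554*(-937509/46262108692) = 1197198993/23131054346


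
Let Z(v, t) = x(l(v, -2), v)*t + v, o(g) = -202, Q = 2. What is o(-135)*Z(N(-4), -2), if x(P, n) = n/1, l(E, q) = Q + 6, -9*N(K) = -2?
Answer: 404/9 ≈ 44.889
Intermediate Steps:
N(K) = 2/9 (N(K) = -⅑*(-2) = 2/9)
l(E, q) = 8 (l(E, q) = 2 + 6 = 8)
x(P, n) = n (x(P, n) = n*1 = n)
Z(v, t) = v + t*v (Z(v, t) = v*t + v = t*v + v = v + t*v)
o(-135)*Z(N(-4), -2) = -404*(1 - 2)/9 = -404*(-1)/9 = -202*(-2/9) = 404/9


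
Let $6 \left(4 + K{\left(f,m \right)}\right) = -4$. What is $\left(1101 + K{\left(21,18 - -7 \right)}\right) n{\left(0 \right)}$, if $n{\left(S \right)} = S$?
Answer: $0$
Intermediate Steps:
$K{\left(f,m \right)} = - \frac{14}{3}$ ($K{\left(f,m \right)} = -4 + \frac{1}{6} \left(-4\right) = -4 - \frac{2}{3} = - \frac{14}{3}$)
$\left(1101 + K{\left(21,18 - -7 \right)}\right) n{\left(0 \right)} = \left(1101 - \frac{14}{3}\right) 0 = \frac{3289}{3} \cdot 0 = 0$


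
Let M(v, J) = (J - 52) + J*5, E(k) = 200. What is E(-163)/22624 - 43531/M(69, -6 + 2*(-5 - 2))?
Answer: 7694373/30401 ≈ 253.10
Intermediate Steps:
M(v, J) = -52 + 6*J (M(v, J) = (-52 + J) + 5*J = -52 + 6*J)
E(-163)/22624 - 43531/M(69, -6 + 2*(-5 - 2)) = 200/22624 - 43531/(-52 + 6*(-6 + 2*(-5 - 2))) = 200*(1/22624) - 43531/(-52 + 6*(-6 + 2*(-7))) = 25/2828 - 43531/(-52 + 6*(-6 - 14)) = 25/2828 - 43531/(-52 + 6*(-20)) = 25/2828 - 43531/(-52 - 120) = 25/2828 - 43531/(-172) = 25/2828 - 43531*(-1/172) = 25/2828 + 43531/172 = 7694373/30401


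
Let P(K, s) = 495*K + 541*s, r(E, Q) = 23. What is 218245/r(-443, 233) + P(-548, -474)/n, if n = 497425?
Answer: 108548382163/11440775 ≈ 9487.8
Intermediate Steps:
218245/r(-443, 233) + P(-548, -474)/n = 218245/23 + (495*(-548) + 541*(-474))/497425 = 218245*(1/23) + (-271260 - 256434)*(1/497425) = 218245/23 - 527694*1/497425 = 218245/23 - 527694/497425 = 108548382163/11440775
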